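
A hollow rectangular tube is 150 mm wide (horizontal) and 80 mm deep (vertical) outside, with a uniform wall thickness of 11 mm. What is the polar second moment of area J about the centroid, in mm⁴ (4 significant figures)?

J ≈ 1.668 × 10⁷ mm⁴

Treat the section as a set of non-overlapping primitives; coordinates are from the bounding-box lower-left.
Outer rectangle: 150 × 80, A = 12 000 mm², y = 40 mm, Ī = 6 400 000 mm⁴.
Inner void (subtracted): 128 × 58, A = 7 424 mm², y = 40 mm, Ī = 2 081 195 mm⁴.
By symmetry the centroid is at mid-height, ȳ = 40 mm.
All pieces are centred on the centroidal x-axis, so I = ΣĪ (holes subtracted) = 4 318 805 mm⁴.
Repeating about the centroidal y-axis gives I_y = 12 363 765 mm⁴.
Polar second moment: J = I_x + I_y = 16 682 571 mm⁴.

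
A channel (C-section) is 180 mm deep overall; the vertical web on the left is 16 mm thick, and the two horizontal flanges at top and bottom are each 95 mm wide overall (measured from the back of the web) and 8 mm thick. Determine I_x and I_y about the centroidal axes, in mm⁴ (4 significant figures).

Decompose the section into non-overlapping parts with the origin at the bottom-left of its bounding rectangle.
Web: 16 × 180, A = 2 880 mm², y = 90 mm, Ī = 7 776 000 mm⁴.
Top flange (beyond web): 79 × 8, A = 632 mm², y = 176 mm, Ī = 3370.67 mm⁴.
Bottom flange (beyond web): 79 × 8, A = 632 mm², y = 4 mm, Ī = 3370.67 mm⁴.
By symmetry the centroid is at mid-height, ȳ = 90 mm.
Transfer each piece to the centroidal x-axis using Ī + A·d² with d = y − 90:
  web: d = 0 mm → contributes +7 776 000 mm⁴
  top flange (beyond web): d = 86 mm → contributes +4 677 643 mm⁴
  bottom flange (beyond web): d = -86 mm → contributes +4 677 643 mm⁴
Total I = 17 131 285 mm⁴.
For the y-axis: x̄ = 22.4884 mm.
Repeating about the centroidal y-axis gives I_y = 2 700 841 mm⁴.

I_x ≈ 1.713 × 10⁷ mm⁴, I_y ≈ 2.701 × 10⁶ mm⁴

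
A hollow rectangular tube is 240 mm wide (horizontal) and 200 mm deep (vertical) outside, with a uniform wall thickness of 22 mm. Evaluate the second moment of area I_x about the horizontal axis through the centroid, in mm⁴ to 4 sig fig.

Treat the section as a set of non-overlapping primitives; coordinates are from the bounding-box lower-left.
Outer rectangle: 240 × 200, A = 48 000 mm², y = 100 mm, Ī = 160 000 000 mm⁴.
Inner void (subtracted): 196 × 156, A = 30 576 mm², y = 100 mm, Ī = 62 008 128 mm⁴.
By symmetry the centroid is at mid-height, ȳ = 100 mm.
All pieces are centred on the horizontal axis through the centroid, so I = ΣĪ (holes subtracted) = 97 991 872 mm⁴.

I_x ≈ 9.799 × 10⁷ mm⁴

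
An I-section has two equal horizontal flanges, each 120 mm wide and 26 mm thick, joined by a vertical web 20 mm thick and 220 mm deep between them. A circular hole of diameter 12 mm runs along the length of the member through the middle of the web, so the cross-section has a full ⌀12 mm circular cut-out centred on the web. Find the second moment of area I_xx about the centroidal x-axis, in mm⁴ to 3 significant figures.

I_xx ≈ 1.13 × 10⁸ mm⁴

Split into non-overlapping primitives; take the origin at the lower-left of the bounding box.
Bottom flange: 120 × 26, A = 3 120 mm², y = 13 mm, Ī = 175 760 mm⁴.
Web: 20 × 220, A = 4 400 mm², y = 136 mm, Ī = 17 746 667 mm⁴.
Top flange: 120 × 26, A = 3 120 mm², y = 259 mm, Ī = 175 760 mm⁴.
Hole (subtracted): ⌀12, A = 113.1 mm², y = 136 mm, Ī = 1017.9 mm⁴.
By symmetry the centroid is at mid-height, ȳ = 136 mm.
Transfer each piece to the centroidal x-axis using Ī + A·d² with d = y − 136:
  bottom flange: d = -123 mm → contributes +47 378 240 mm⁴
  web: d = 0 mm → contributes +17 746 667 mm⁴
  top flange: d = 123 mm → contributes +47 378 240 mm⁴
  hole: d = 0 mm → contributes −1017.9 mm⁴
Total I = 112 502 129 mm⁴.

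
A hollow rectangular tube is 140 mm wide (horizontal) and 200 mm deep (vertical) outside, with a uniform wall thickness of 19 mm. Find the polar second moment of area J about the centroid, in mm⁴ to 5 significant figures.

J ≈ 8.8602 × 10⁷ mm⁴

Break the section into simple shapes (no overlaps), measuring from the bottom-left corner of the bounding box.
Outer rectangle: 140 × 200, A = 28 000 mm², y = 100 mm, Ī = 93 333 333 mm⁴.
Inner void (subtracted): 102 × 162, A = 16 524 mm², y = 100 mm, Ī = 36 137 988 mm⁴.
By symmetry the centroid is at mid-height, ȳ = 100 mm.
All pieces are centred on the centroidal x-axis, so I = ΣĪ (holes subtracted) = 57 195 345 mm⁴.
Repeating about the centroidal y-axis gives I_y = 31 407 025 mm⁴.
Polar second moment: J = I_x + I_y = 88 602 371 mm⁴.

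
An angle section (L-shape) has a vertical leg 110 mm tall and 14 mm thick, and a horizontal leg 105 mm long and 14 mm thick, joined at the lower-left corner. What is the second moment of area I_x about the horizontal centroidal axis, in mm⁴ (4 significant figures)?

I_x ≈ 3.180 × 10⁶ mm⁴

Decompose the section into non-overlapping parts with the origin at the bottom-left of its bounding rectangle.
Vertical leg: 14 × 110, A = 1 540 mm², y = 55 mm, Ī = 1 552 833 mm⁴.
Horizontal leg (remainder): 91 × 14, A = 1 274 mm², y = 7 mm, Ī = 20808.7 mm⁴.
Centroid: ȳ = ΣA·y / ΣA = 33.2687 mm.
Transfer each piece to the horizontal centroidal axis using Ī + A·d² with d = y − 33.2687:
  vertical leg: d = 21.7313 mm → contributes +2 280 100 mm⁴
  horizontal leg (remainder): d = -26.2687 mm → contributes +899 923 mm⁴
Total I = 3 180 023 mm⁴.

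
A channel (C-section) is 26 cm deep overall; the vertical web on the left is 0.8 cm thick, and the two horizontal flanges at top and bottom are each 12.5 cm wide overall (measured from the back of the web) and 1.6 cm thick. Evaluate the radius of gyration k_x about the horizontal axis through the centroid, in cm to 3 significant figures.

k_x ≈ 10.8 cm

Decompose the section into non-overlapping parts with the origin at the bottom-left of its bounding rectangle.
Web: 0.8 × 26, A = 20.8 cm², y = 13 cm, Ī = 1171.7 cm⁴.
Top flange (beyond web): 11.7 × 1.6, A = 18.72 cm², y = 25.2 cm, Ī = 3.9936 cm⁴.
Bottom flange (beyond web): 11.7 × 1.6, A = 18.72 cm², y = 0.8 cm, Ī = 3.9936 cm⁴.
By symmetry the centroid is at mid-height, ȳ = 13 cm.
Transfer each piece to the horizontal axis through the centroid using Ī + A·d² with d = y − 13:
  web: d = 0 cm → contributes +1171.7 cm⁴
  top flange (beyond web): d = 12.2 cm → contributes +2790.3 cm⁴
  bottom flange (beyond web): d = -12.2 cm → contributes +2790.3 cm⁴
Total I = 6752.3 cm⁴.
Radius of gyration: k = √(I/A) = √(6752.3 / 58.24) = 10.767 cm.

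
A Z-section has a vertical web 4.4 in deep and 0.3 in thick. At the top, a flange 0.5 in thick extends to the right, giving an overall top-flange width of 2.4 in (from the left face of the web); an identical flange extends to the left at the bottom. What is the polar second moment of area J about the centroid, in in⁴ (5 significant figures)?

J ≈ 13.964 in⁴

Treat the section as a set of non-overlapping primitives; coordinates are from the bounding-box lower-left.
Web: 0.3 × 4.4, A = 1.32 in², y = 2.2 in, Ī = 2.1296 in⁴.
Top flange (beyond web): 2.1 × 0.5, A = 1.05 in², y = 4.15 in, Ī = 0.021875 in⁴.
Bottom flange (beyond web): 2.1 × 0.5, A = 1.05 in², y = 0.25 in, Ī = 0.021875 in⁴.
Centroid: ȳ = ΣA·y / ΣA = 2.2 in.
Transfer each piece to the centroidal x-axis using Ī + A·d² with d = y − 2.2:
  web: d = 0 in → contributes +2.1296 in⁴
  top flange (beyond web): d = 1.95 in → contributes +4.0145 in⁴
  bottom flange (beyond web): d = -1.95 in → contributes +4.0145 in⁴
Total I = 10.1586 in⁴.
For the y-axis: x̄ = 2.25 in.
Repeating about the centroidal y-axis gives I_y = 3.80565 in⁴.
Polar second moment: J = I_x + I_y = 13.96425 in⁴.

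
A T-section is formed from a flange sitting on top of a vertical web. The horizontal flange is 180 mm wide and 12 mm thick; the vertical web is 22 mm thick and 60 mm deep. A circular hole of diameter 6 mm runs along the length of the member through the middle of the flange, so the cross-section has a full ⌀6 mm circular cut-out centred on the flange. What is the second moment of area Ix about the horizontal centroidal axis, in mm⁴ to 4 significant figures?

Break the section into simple shapes (no overlaps), measuring from the bottom-left corner of the bounding box.
Flange: 180 × 12, A = 2 160 mm², y = 66 mm, Ī = 25 920 mm⁴.
Web: 22 × 60, A = 1 320 mm², y = 30 mm, Ī = 396 000 mm⁴.
Hole (subtracted): ⌀6, A = 28.2743 mm², y = 66 mm, Ī = 63.6173 mm⁴.
Centroid: ȳ = ΣA·y / ΣA = 52.233 mm.
Transfer each piece to the horizontal centroidal axis using Ī + A·d² with d = y − 52.233:
  flange: d = 13.767 mm → contributes +435 307 mm⁴
  web: d = -22.233 mm → contributes +1 048 483 mm⁴
  hole: d = 13.767 mm → contributes −5422.48 mm⁴
Total I = 1 478 367 mm⁴.

Ix ≈ 1.478 × 10⁶ mm⁴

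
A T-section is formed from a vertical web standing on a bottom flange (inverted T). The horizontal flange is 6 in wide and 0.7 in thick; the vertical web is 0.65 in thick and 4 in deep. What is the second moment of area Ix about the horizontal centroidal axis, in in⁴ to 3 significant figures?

Split into non-overlapping primitives; take the origin at the lower-left of the bounding box.
Flange: 6 × 0.7, A = 4.2 in², y = 0.35 in, Ī = 0.1715 in⁴.
Web: 0.65 × 4, A = 2.6 in², y = 2.7 in, Ī = 3.4667 in⁴.
Centroid: ȳ = ΣA·y / ΣA = 1.2485 in.
Transfer each piece to the horizontal centroidal axis using Ī + A·d² with d = y − 1.2485:
  flange: d = -0.89853 in → contributes +3.5624 in⁴
  web: d = 1.4515 in → contributes +8.9443 in⁴
Total I = 12.507 in⁴.

Ix ≈ 12.5 in⁴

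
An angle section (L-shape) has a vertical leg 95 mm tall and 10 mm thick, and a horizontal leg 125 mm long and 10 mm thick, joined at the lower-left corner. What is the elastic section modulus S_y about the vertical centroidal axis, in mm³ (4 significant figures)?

Treat the section as a set of non-overlapping primitives; coordinates are from the bounding-box lower-left.
Vertical leg: 10 × 95, A = 950 mm², x = 5 mm, Ī = 7916.67 mm⁴.
Horizontal leg (remainder): 115 × 10, A = 1 150 mm², x = 67.5 mm, Ī = 1 267 396 mm⁴.
Centroid: x̄ = ΣA·x / ΣA = 39.2262 mm.
Transfer each piece to the vertical centroidal axis using Ī + A·d² with d = x − 39.2262:
  vertical leg: d = -34.2262 mm → contributes +1 120 777 mm⁴
  horizontal leg (remainder): d = 28.2738 mm → contributes +2 186 715 mm⁴
Total I = 3 307 493 mm⁴.
Extreme fibre distance c = 85.7738 mm; S = I/c = 38560.6 mm³.

S_y ≈ 3.856 × 10⁴ mm³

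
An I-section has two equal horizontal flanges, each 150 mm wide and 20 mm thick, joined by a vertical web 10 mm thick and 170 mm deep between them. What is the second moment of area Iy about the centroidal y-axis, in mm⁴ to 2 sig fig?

Iy ≈ 1.1 × 10⁷ mm⁴

Break the section into simple shapes (no overlaps), measuring from the bottom-left corner of the bounding box.
Bottom flange: 150 × 20, A = 3 000 mm², x = 75 mm, Ī = 5 625 000 mm⁴.
Web: 10 × 170, A = 1 700 mm², x = 75 mm, Ī = 14 167 mm⁴.
Top flange: 150 × 20, A = 3 000 mm², x = 75 mm, Ī = 5 625 000 mm⁴.
By symmetry the centroid is at mid-width, x̄ = 75 mm.
All pieces are centred on the centroidal y-axis, so I = ΣĪ = 11 264 167 mm⁴.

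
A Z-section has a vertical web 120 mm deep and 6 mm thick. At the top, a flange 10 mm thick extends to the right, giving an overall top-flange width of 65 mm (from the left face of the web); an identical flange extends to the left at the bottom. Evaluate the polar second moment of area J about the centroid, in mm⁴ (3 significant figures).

J ≈ 6.03 × 10⁶ mm⁴

Decompose the section into non-overlapping parts with the origin at the bottom-left of its bounding rectangle.
Web: 6 × 120, A = 720 mm², y = 60 mm, Ī = 864 000 mm⁴.
Top flange (beyond web): 59 × 10, A = 590 mm², y = 115 mm, Ī = 4916.7 mm⁴.
Bottom flange (beyond web): 59 × 10, A = 590 mm², y = 5 mm, Ī = 4916.7 mm⁴.
Centroid: ȳ = ΣA·y / ΣA = 60 mm.
Transfer each piece to the centroidal x-axis using Ī + A·d² with d = y − 60:
  web: d = 0 mm → contributes +864 000 mm⁴
  top flange (beyond web): d = 55 mm → contributes +1 789 667 mm⁴
  bottom flange (beyond web): d = -55 mm → contributes +1 789 667 mm⁴
Total I = 4 443 333 mm⁴.
For the y-axis: x̄ = 62 mm.
Repeating about the centroidal y-axis gives I_y = 1 590 833 mm⁴.
Polar second moment: J = I_x + I_y = 6 034 167 mm⁴.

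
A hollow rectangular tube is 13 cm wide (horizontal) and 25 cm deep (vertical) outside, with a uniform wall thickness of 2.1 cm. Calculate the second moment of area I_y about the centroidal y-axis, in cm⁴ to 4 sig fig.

Decompose the section into non-overlapping parts with the origin at the bottom-left of its bounding rectangle.
Outer rectangle: 13 × 25, A = 325 cm², x = 6.5 cm, Ī = 4577.08 cm⁴.
Inner void (subtracted): 8.8 × 20.8, A = 183.04 cm², x = 6.5 cm, Ī = 1181.22 cm⁴.
By symmetry the centroid is at mid-width, x̄ = 6.5 cm.
All pieces are centred on the centroidal y-axis, so I = ΣĪ (holes subtracted) = 3395.87 cm⁴.

I_y ≈ 3396 cm⁴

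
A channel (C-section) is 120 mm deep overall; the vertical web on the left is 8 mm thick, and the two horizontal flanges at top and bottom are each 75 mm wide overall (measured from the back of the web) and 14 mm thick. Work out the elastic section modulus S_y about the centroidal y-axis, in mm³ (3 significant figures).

Decompose the section into non-overlapping parts with the origin at the bottom-left of its bounding rectangle.
Web: 8 × 120, A = 960 mm², x = 4 mm, Ī = 5 120 mm⁴.
Top flange (beyond web): 67 × 14, A = 938 mm², x = 41.5 mm, Ī = 350 890 mm⁴.
Bottom flange (beyond web): 67 × 14, A = 938 mm², x = 41.5 mm, Ī = 350 890 mm⁴.
Centroid: x̄ = ΣA·x / ΣA = 28.806 mm.
Transfer each piece to the centroidal y-axis using Ī + A·d² with d = x − 28.806:
  web: d = -24.806 mm → contributes +595 847 mm⁴
  top flange (beyond web): d = 12.694 mm → contributes +502 036 mm⁴
  bottom flange (beyond web): d = 12.694 mm → contributes +502 036 mm⁴
Total I = 1 599 919 mm⁴.
Extreme fibre distance c = 46.194 mm; S = I/c = 34 635 mm³.

S_y ≈ 3.46 × 10⁴ mm³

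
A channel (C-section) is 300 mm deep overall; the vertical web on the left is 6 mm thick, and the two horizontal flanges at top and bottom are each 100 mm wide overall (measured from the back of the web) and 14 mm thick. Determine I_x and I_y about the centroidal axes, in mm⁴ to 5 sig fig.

I_x ≈ 6.7365 × 10⁷ mm⁴, I_y ≈ 4.6158 × 10⁶ mm⁴

Break the section into simple shapes (no overlaps), measuring from the bottom-left corner of the bounding box.
Web: 6 × 300, A = 1 800 mm², y = 150 mm, Ī = 13 500 000 mm⁴.
Top flange (beyond web): 94 × 14, A = 1 316 mm², y = 293 mm, Ī = 21494.67 mm⁴.
Bottom flange (beyond web): 94 × 14, A = 1 316 mm², y = 7 mm, Ī = 21494.67 mm⁴.
By symmetry the centroid is at mid-height, ȳ = 150 mm.
Transfer each piece to the centroidal x-axis using Ī + A·d² with d = y − 150:
  web: d = 0 mm → contributes +13 500 000 mm⁴
  top flange (beyond web): d = 143 mm → contributes +26 932 379 mm⁴
  bottom flange (beyond web): d = -143 mm → contributes +26 932 379 mm⁴
Total I = 67 364 757 mm⁴.
For the y-axis: x̄ = 32.69314 mm.
Repeating about the centroidal y-axis gives I_y = 4 615 812 mm⁴.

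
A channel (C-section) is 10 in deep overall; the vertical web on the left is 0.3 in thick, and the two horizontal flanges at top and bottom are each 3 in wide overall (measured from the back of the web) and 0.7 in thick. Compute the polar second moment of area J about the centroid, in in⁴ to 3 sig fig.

J ≈ 113 in⁴

Break the section into simple shapes (no overlaps), measuring from the bottom-left corner of the bounding box.
Web: 0.3 × 10, A = 3 in², y = 5 in, Ī = 25 in⁴.
Top flange (beyond web): 2.7 × 0.7, A = 1.89 in², y = 9.65 in, Ī = 0.077175 in⁴.
Bottom flange (beyond web): 2.7 × 0.7, A = 1.89 in², y = 0.35 in, Ī = 0.077175 in⁴.
By symmetry the centroid is at mid-height, ȳ = 5 in.
Transfer each piece to the centroidal x-axis using Ī + A·d² with d = y − 5:
  web: d = 0 in → contributes +25 in⁴
  top flange (beyond web): d = 4.65 in → contributes +40.944 in⁴
  bottom flange (beyond web): d = -4.65 in → contributes +40.944 in⁴
Total I = 106.89 in⁴.
For the y-axis: x̄ = 0.98628 in.
Repeating about the centroidal y-axis gives I_y = 6.0821 in⁴.
Polar second moment: J = I_x + I_y = 112.97 in⁴.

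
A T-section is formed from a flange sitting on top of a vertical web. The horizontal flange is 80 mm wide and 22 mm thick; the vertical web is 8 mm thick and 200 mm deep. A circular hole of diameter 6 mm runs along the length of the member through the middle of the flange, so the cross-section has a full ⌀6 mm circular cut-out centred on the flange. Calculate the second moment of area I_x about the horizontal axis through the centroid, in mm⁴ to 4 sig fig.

Split into non-overlapping primitives; take the origin at the lower-left of the bounding box.
Flange: 80 × 22, A = 1 760 mm², y = 211 mm, Ī = 70986.7 mm⁴.
Web: 8 × 200, A = 1 600 mm², y = 100 mm, Ī = 5 333 333 mm⁴.
Hole (subtracted): ⌀6, A = 28.2743 mm², y = 211 mm, Ī = 63.6173 mm⁴.
Centroid: ȳ = ΣA·y / ΣA = 157.694 mm.
Transfer each piece to the horizontal axis through the centroid using Ī + A·d² with d = y − 157.694:
  flange: d = 53.3057 mm → contributes +5 072 024 mm⁴
  web: d = -57.6943 mm → contributes +10 659 143 mm⁴
  hole: d = 53.3057 mm → contributes −80405.1 mm⁴
Total I = 15 650 762 mm⁴.

I_x ≈ 1.565 × 10⁷ mm⁴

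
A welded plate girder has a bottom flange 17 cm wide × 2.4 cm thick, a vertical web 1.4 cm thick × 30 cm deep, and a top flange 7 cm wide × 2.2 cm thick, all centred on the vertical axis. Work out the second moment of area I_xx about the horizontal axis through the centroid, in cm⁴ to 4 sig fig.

Treat the section as a set of non-overlapping primitives; coordinates are from the bounding-box lower-left.
Bottom plate: 17 × 2.4, A = 40.8 cm², y = 1.2 cm, Ī = 19.584 cm⁴.
Web plate: 1.4 × 30, A = 42 cm², y = 17.4 cm, Ī = 3 150 cm⁴.
Top plate: 7 × 2.2, A = 15.4 cm², y = 33.5 cm, Ī = 6.21133 cm⁴.
Centroid: ȳ = ΣA·y / ΣA = 13.1941 cm.
Transfer each piece to the horizontal axis through the centroid using Ī + A·d² with d = y − 13.1941:
  bottom plate: d = -11.9941 cm → contributes +5 889 cm⁴
  web plate: d = 4.20591 cm → contributes +3892.97 cm⁴
  top plate: d = 20.3059 cm → contributes +6356.09 cm⁴
Total I = 16138.1 cm⁴.

I_xx ≈ 1.614 × 10⁴ cm⁴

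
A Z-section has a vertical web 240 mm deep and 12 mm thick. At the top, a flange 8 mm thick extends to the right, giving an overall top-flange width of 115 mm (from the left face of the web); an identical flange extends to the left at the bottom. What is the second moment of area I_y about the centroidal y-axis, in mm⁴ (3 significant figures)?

Split into non-overlapping primitives; take the origin at the lower-left of the bounding box.
Web: 12 × 240, A = 2 880 mm², x = 109 mm, Ī = 34 560 mm⁴.
Top flange (beyond web): 103 × 8, A = 824 mm², x = 166.5 mm, Ī = 728 485 mm⁴.
Bottom flange (beyond web): 103 × 8, A = 824 mm², x = 51.5 mm, Ī = 728 485 mm⁴.
Centroid: x̄ = ΣA·x / ΣA = 109 mm.
Transfer each piece to the centroidal y-axis using Ī + A·d² with d = x − 109:
  web: d = 0 mm → contributes +34 560 mm⁴
  top flange (beyond web): d = 57.5 mm → contributes +3 452 835 mm⁴
  bottom flange (beyond web): d = -57.5 mm → contributes +3 452 835 mm⁴
Total I = 6 940 229 mm⁴.

I_y ≈ 6.94 × 10⁶ mm⁴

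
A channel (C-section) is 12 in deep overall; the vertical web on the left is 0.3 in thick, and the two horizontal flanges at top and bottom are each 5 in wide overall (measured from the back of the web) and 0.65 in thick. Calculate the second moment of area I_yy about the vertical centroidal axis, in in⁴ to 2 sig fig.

Treat the section as a set of non-overlapping primitives; coordinates are from the bounding-box lower-left.
Web: 0.3 × 12, A = 3.6 in², x = 0.15 in, Ī = 0.027 in⁴.
Top flange (beyond web): 4.7 × 0.65, A = 3.055 in², x = 2.65 in, Ī = 5.624 in⁴.
Bottom flange (beyond web): 4.7 × 0.65, A = 3.055 in², x = 2.65 in, Ī = 5.624 in⁴.
Centroid: x̄ = ΣA·x / ΣA = 1.723 in.
Transfer each piece to the vertical centroidal axis using Ī + A·d² with d = x − 1.723:
  web: d = -1.573 in → contributes +8.936 in⁴
  top flange (beyond web): d = 0.9269 in → contributes +8.248 in⁴
  bottom flange (beyond web): d = 0.9269 in → contributes +8.248 in⁴
Total I = 25.43 in⁴.

I_yy ≈ 25 in⁴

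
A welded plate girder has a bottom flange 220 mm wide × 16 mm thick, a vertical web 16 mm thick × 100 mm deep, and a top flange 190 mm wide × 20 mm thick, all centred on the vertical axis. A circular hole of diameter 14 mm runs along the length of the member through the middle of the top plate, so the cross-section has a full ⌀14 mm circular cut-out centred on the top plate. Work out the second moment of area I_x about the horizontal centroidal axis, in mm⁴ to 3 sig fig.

I_x ≈ 2.65 × 10⁷ mm⁴

Decompose the section into non-overlapping parts with the origin at the bottom-left of its bounding rectangle.
Bottom plate: 220 × 16, A = 3 520 mm², y = 8 mm, Ī = 75 093 mm⁴.
Web plate: 16 × 100, A = 1 600 mm², y = 66 mm, Ī = 1 333 333 mm⁴.
Top plate: 190 × 20, A = 3 800 mm², y = 126 mm, Ī = 126 667 mm⁴.
Hole (subtracted): ⌀14, A = 153.94 mm², y = 126 mm, Ī = 1885.7 mm⁴.
Centroid: ȳ = ΣA·y / ΣA = 67.666 mm.
Transfer each piece to the horizontal centroidal axis using Ī + A·d² with d = y − 67.666:
  bottom plate: d = -59.666 mm → contributes +12 606 378 mm⁴
  web plate: d = -1.6659 mm → contributes +1 337 774 mm⁴
  top plate: d = 58.334 mm → contributes +13 057 545 mm⁴
  hole: d = 58.334 mm → contributes −525 716 mm⁴
Total I = 26 475 982 mm⁴.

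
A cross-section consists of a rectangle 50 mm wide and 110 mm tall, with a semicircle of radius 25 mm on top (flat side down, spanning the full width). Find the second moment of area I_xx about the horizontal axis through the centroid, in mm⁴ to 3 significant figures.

Break the section into simple shapes (no overlaps), measuring from the bottom-left corner of the bounding box.
Rectangular body: 50 × 110, A = 5 500 mm², y = 55 mm, Ī = 5 545 833 mm⁴.
Semicircular cap: semicircle r = 25, A = 981.75 mm², y = 120.61 mm, Ī = 42 874 mm⁴.
Centroid: ȳ = ΣA·y / ΣA = 64.938 mm.
Transfer each piece to the horizontal axis through the centroid using Ī + A·d² with d = y − 64.938:
  rectangular body: d = -9.9376 mm → contributes +6 088 987 mm⁴
  semicircular cap: d = 55.673 mm → contributes +3 085 758 mm⁴
Total I = 9 174 745 mm⁴.

I_xx ≈ 9.17 × 10⁶ mm⁴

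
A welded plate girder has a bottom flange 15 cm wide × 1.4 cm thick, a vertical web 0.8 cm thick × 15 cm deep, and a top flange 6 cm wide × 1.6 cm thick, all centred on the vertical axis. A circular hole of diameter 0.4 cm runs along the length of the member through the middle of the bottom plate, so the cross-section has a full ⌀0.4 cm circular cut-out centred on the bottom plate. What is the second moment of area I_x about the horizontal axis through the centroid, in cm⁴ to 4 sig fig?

I_x ≈ 2098 cm⁴

Treat the section as a set of non-overlapping primitives; coordinates are from the bounding-box lower-left.
Bottom plate: 15 × 1.4, A = 21 cm², y = 0.7 cm, Ī = 3.43 cm⁴.
Web plate: 0.8 × 15, A = 12 cm², y = 8.9 cm, Ī = 225 cm⁴.
Top plate: 6 × 1.6, A = 9.6 cm², y = 17.2 cm, Ī = 2.048 cm⁴.
Hole (subtracted): ⌀0.4, A = 0.125664 cm², y = 0.7 cm, Ī = 0.00125664 cm⁴.
Centroid: ȳ = ΣA·y / ΣA = 6.746 cm.
Transfer each piece to the horizontal axis through the centroid using Ī + A·d² with d = y − 6.746:
  bottom plate: d = -6.046 cm → contributes +771.067 cm⁴
  web plate: d = 2.154 cm → contributes +280.676 cm⁴
  top plate: d = 10.454 cm → contributes +1051.19 cm⁴
  hole: d = -6.046 cm → contributes −4.59479 cm⁴
Total I = 2098.34 cm⁴.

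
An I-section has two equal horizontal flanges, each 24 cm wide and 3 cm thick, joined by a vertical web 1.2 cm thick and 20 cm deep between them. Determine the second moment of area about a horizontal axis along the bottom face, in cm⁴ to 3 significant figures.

Decompose the section into non-overlapping parts with the origin at the bottom-left of its bounding rectangle.
Bottom flange: 24 × 3, A = 72 cm², y = 1.5 cm, Ī = 54 cm⁴.
Web: 1.2 × 20, A = 24 cm², y = 13 cm, Ī = 800 cm⁴.
Top flange: 24 × 3, A = 72 cm², y = 24.5 cm, Ī = 54 cm⁴.
Transfer each piece to the base of the section using Ī + A·d² with d = y − 0:
  bottom flange: d = 1.5 cm → contributes +216 cm⁴
  web: d = 13 cm → contributes +4 856 cm⁴
  top flange: d = 24.5 cm → contributes +43 272 cm⁴
Total I = 48 344 cm⁴.

I_base ≈ 4.83 × 10⁴ cm⁴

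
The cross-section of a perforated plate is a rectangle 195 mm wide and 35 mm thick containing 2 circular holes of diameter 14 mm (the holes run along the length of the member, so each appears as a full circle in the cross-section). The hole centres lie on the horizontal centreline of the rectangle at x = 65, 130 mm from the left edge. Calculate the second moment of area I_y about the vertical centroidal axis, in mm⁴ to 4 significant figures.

I_y ≈ 2.130 × 10⁷ mm⁴

Treat the section as a set of non-overlapping primitives; coordinates are from the bounding-box lower-left.
Plate: 195 × 35, A = 6 825 mm², x = 97.5 mm, Ī = 21 626 719 mm⁴.
Hole 1 (subtracted): ⌀14, A = 153.938 mm², x = 65 mm, Ī = 1885.74 mm⁴.
Hole 2 (subtracted): ⌀14, A = 153.938 mm², x = 130 mm, Ī = 1885.74 mm⁴.
By symmetry the centroid is at mid-width, x̄ = 97.5 mm.
Transfer each piece to the vertical centroidal axis using Ī + A·d² with d = x − 97.5:
  plate: d = 0 mm → contributes +21 626 719 mm⁴
  hole 1: d = -32.5 mm → contributes −164 483 mm⁴
  hole 2: d = 32.5 mm → contributes −164 483 mm⁴
Total I = 21 297 753 mm⁴.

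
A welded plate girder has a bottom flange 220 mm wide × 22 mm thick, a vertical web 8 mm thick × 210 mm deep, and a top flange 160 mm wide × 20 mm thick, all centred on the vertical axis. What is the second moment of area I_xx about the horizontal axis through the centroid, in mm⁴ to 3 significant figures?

Split into non-overlapping primitives; take the origin at the lower-left of the bounding box.
Bottom plate: 220 × 22, A = 4 840 mm², y = 11 mm, Ī = 195 213 mm⁴.
Web plate: 8 × 210, A = 1 680 mm², y = 127 mm, Ī = 6 174 000 mm⁴.
Top plate: 160 × 20, A = 3 200 mm², y = 242 mm, Ī = 106 667 mm⁴.
Centroid: ȳ = ΣA·y / ΣA = 107.1 mm.
Transfer each piece to the horizontal axis through the centroid using Ī + A·d² with d = y − 107.1:
  bottom plate: d = -96.099 mm → contributes +44 892 481 mm⁴
  web plate: d = 19.901 mm → contributes +6 839 379 mm⁴
  top plate: d = 134.9 mm → contributes +58 341 365 mm⁴
Total I = 110 073 225 mm⁴.

I_xx ≈ 1.10 × 10⁸ mm⁴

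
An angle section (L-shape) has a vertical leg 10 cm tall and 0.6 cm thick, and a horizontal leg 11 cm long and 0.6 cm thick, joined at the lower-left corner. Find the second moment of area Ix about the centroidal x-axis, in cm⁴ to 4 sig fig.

Break the section into simple shapes (no overlaps), measuring from the bottom-left corner of the bounding box.
Vertical leg: 0.6 × 10, A = 6 cm², y = 5 cm, Ī = 50 cm⁴.
Horizontal leg (remainder): 10.4 × 0.6, A = 6.24 cm², y = 0.3 cm, Ī = 0.1872 cm⁴.
Centroid: ȳ = ΣA·y / ΣA = 2.60392 cm.
Transfer each piece to the centroidal x-axis using Ī + A·d² with d = y − 2.60392:
  vertical leg: d = 2.39608 cm → contributes +84.4472 cm⁴
  horizontal leg (remainder): d = -2.30392 cm → contributes +33.3095 cm⁴
Total I = 117.757 cm⁴.

Ix ≈ 117.8 cm⁴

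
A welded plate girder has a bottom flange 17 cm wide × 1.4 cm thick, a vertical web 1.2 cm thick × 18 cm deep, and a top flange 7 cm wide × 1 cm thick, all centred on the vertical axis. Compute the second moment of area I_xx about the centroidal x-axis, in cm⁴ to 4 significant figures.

I_xx ≈ 2943 cm⁴

Treat the section as a set of non-overlapping primitives; coordinates are from the bounding-box lower-left.
Bottom plate: 17 × 1.4, A = 23.8 cm², y = 0.7 cm, Ī = 3.88733 cm⁴.
Web plate: 1.2 × 18, A = 21.6 cm², y = 10.4 cm, Ī = 583.2 cm⁴.
Top plate: 7 × 1, A = 7 cm², y = 19.9 cm, Ī = 0.583333 cm⁴.
Centroid: ȳ = ΣA·y / ΣA = 7.26336 cm.
Transfer each piece to the centroidal x-axis using Ī + A·d² with d = y − 7.26336:
  bottom plate: d = -6.56336 cm → contributes +1029.14 cm⁴
  web plate: d = 3.13664 cm → contributes +795.712 cm⁴
  top plate: d = 12.6366 cm → contributes +1118.38 cm⁴
Total I = 2943.22 cm⁴.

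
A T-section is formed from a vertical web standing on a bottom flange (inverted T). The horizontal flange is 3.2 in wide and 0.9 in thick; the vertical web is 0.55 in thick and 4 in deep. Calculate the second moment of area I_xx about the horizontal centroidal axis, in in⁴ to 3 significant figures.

Treat the section as a set of non-overlapping primitives; coordinates are from the bounding-box lower-left.
Flange: 3.2 × 0.9, A = 2.88 in², y = 0.45 in, Ī = 0.1944 in⁴.
Web: 0.55 × 4, A = 2.2 in², y = 2.9 in, Ī = 2.9333 in⁴.
Centroid: ȳ = ΣA·y / ΣA = 1.511 in.
Transfer each piece to the horizontal centroidal axis using Ī + A·d² with d = y − 1.511:
  flange: d = -1.061 in → contributes +3.4366 in⁴
  web: d = 1.389 in → contributes +7.1777 in⁴
Total I = 10.614 in⁴.

I_xx ≈ 10.6 in⁴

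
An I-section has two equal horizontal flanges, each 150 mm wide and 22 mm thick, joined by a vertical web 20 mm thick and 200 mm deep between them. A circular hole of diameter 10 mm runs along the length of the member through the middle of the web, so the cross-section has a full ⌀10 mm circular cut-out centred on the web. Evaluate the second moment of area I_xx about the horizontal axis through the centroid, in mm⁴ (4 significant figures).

I_xx ≈ 9.492 × 10⁷ mm⁴

Decompose the section into non-overlapping parts with the origin at the bottom-left of its bounding rectangle.
Bottom flange: 150 × 22, A = 3 300 mm², y = 11 mm, Ī = 133 100 mm⁴.
Web: 20 × 200, A = 4 000 mm², y = 122 mm, Ī = 13 333 333 mm⁴.
Top flange: 150 × 22, A = 3 300 mm², y = 233 mm, Ī = 133 100 mm⁴.
Hole (subtracted): ⌀10, A = 78.5398 mm², y = 122 mm, Ī = 490.874 mm⁴.
By symmetry the centroid is at mid-height, ȳ = 122 mm.
Transfer each piece to the horizontal axis through the centroid using Ī + A·d² with d = y − 122:
  bottom flange: d = -111 mm → contributes +40 792 400 mm⁴
  web: d = 0 mm → contributes +13 333 333 mm⁴
  top flange: d = 111 mm → contributes +40 792 400 mm⁴
  hole: d = 0 mm → contributes −490.874 mm⁴
Total I = 94 917 642 mm⁴.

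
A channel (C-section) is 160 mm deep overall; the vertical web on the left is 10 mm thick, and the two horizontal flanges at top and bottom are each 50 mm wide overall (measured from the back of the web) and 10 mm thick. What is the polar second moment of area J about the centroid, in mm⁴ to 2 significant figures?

J ≈ 8.4 × 10⁶ mm⁴

Decompose the section into non-overlapping parts with the origin at the bottom-left of its bounding rectangle.
Web: 10 × 160, A = 1 600 mm², y = 80 mm, Ī = 3 413 333 mm⁴.
Top flange (beyond web): 40 × 10, A = 400 mm², y = 155 mm, Ī = 3 333 mm⁴.
Bottom flange (beyond web): 40 × 10, A = 400 mm², y = 5 mm, Ī = 3 333 mm⁴.
By symmetry the centroid is at mid-height, ȳ = 80 mm.
Transfer each piece to the centroidal x-axis using Ī + A·d² with d = y − 80:
  web: d = 0 mm → contributes +3 413 333 mm⁴
  top flange (beyond web): d = 75 mm → contributes +2 253 333 mm⁴
  bottom flange (beyond web): d = -75 mm → contributes +2 253 333 mm⁴
Total I = 7 920 000 mm⁴.
For the y-axis: x̄ = 13.33 mm.
Repeating about the centroidal y-axis gives I_y = 453 333 mm⁴.
Polar second moment: J = I_x + I_y = 8 373 333 mm⁴.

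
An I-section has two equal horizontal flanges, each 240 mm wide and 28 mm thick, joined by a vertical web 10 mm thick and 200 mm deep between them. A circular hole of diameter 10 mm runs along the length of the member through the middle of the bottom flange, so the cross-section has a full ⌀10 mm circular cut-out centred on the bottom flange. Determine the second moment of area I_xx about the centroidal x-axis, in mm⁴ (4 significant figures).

I_xx ≈ 1.812 × 10⁸ mm⁴

Split into non-overlapping primitives; take the origin at the lower-left of the bounding box.
Bottom flange: 240 × 28, A = 6 720 mm², y = 14 mm, Ī = 439 040 mm⁴.
Web: 10 × 200, A = 2 000 mm², y = 128 mm, Ī = 6 666 667 mm⁴.
Top flange: 240 × 28, A = 6 720 mm², y = 242 mm, Ī = 439 040 mm⁴.
Hole (subtracted): ⌀10, A = 78.5398 mm², y = 14 mm, Ī = 490.874 mm⁴.
Centroid: ȳ = ΣA·y / ΣA = 128.583 mm.
Transfer each piece to the centroidal x-axis using Ī + A·d² with d = y − 128.583:
  bottom flange: d = -114.583 mm → contributes +88 667 474 mm⁴
  web: d = -0.582857 mm → contributes +6 667 346 mm⁴
  top flange: d = 113.417 mm → contributes +86 881 412 mm⁴
  hole: d = -114.583 mm → contributes −1 031 658 mm⁴
Total I = 181 184 574 mm⁴.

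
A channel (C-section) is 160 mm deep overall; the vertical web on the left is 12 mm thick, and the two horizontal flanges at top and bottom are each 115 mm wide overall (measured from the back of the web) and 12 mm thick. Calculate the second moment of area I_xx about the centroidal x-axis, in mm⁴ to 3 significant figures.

Split into non-overlapping primitives; take the origin at the lower-left of the bounding box.
Web: 12 × 160, A = 1 920 mm², y = 80 mm, Ī = 4 096 000 mm⁴.
Top flange (beyond web): 103 × 12, A = 1 236 mm², y = 154 mm, Ī = 14 832 mm⁴.
Bottom flange (beyond web): 103 × 12, A = 1 236 mm², y = 6 mm, Ī = 14 832 mm⁴.
By symmetry the centroid is at mid-height, ȳ = 80 mm.
Transfer each piece to the centroidal x-axis using Ī + A·d² with d = y − 80:
  web: d = 0 mm → contributes +4 096 000 mm⁴
  top flange (beyond web): d = 74 mm → contributes +6 783 168 mm⁴
  bottom flange (beyond web): d = -74 mm → contributes +6 783 168 mm⁴
Total I = 17 662 336 mm⁴.

I_xx ≈ 1.77 × 10⁷ mm⁴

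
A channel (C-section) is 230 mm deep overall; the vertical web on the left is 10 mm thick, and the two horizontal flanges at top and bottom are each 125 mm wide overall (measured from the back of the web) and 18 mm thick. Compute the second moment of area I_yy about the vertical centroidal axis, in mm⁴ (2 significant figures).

I_yy ≈ 1.0 × 10⁷ mm⁴

Split into non-overlapping primitives; take the origin at the lower-left of the bounding box.
Web: 10 × 230, A = 2 300 mm², x = 5 mm, Ī = 19 167 mm⁴.
Top flange (beyond web): 115 × 18, A = 2 070 mm², x = 67.5 mm, Ī = 2 281 313 mm⁴.
Bottom flange (beyond web): 115 × 18, A = 2 070 mm², x = 67.5 mm, Ī = 2 281 313 mm⁴.
Centroid: x̄ = ΣA·x / ΣA = 45.18 mm.
Transfer each piece to the vertical centroidal axis using Ī + A·d² with d = x − 45.18:
  web: d = -40.18 mm → contributes +3 732 097 mm⁴
  top flange (beyond web): d = 22.32 mm → contributes +3 312 682 mm⁴
  bottom flange (beyond web): d = 22.32 mm → contributes +3 312 682 mm⁴
Total I = 10 357 461 mm⁴.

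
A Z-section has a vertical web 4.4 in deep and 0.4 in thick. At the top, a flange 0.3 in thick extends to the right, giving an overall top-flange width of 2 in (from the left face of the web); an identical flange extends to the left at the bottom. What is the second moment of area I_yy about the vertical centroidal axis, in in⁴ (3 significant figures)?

Break the section into simple shapes (no overlaps), measuring from the bottom-left corner of the bounding box.
Web: 0.4 × 4.4, A = 1.76 in², x = 1.8 in, Ī = 0.023467 in⁴.
Top flange (beyond web): 1.6 × 0.3, A = 0.48 in², x = 2.8 in, Ī = 0.1024 in⁴.
Bottom flange (beyond web): 1.6 × 0.3, A = 0.48 in², x = 0.8 in, Ī = 0.1024 in⁴.
Centroid: x̄ = ΣA·x / ΣA = 1.8 in.
Transfer each piece to the vertical centroidal axis using Ī + A·d² with d = x − 1.8:
  web: d = 0 in → contributes +0.023467 in⁴
  top flange (beyond web): d = 1 in → contributes +0.5824 in⁴
  bottom flange (beyond web): d = -1 in → contributes +0.5824 in⁴
Total I = 1.1883 in⁴.

I_yy ≈ 1.19 in⁴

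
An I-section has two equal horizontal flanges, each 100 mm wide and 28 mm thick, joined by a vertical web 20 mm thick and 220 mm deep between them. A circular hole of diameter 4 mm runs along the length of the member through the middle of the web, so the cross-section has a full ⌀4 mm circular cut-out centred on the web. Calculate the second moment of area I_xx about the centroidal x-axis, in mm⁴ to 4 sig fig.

I_xx ≈ 1.042 × 10⁸ mm⁴

Break the section into simple shapes (no overlaps), measuring from the bottom-left corner of the bounding box.
Bottom flange: 100 × 28, A = 2 800 mm², y = 14 mm, Ī = 182 933 mm⁴.
Web: 20 × 220, A = 4 400 mm², y = 138 mm, Ī = 17 746 667 mm⁴.
Top flange: 100 × 28, A = 2 800 mm², y = 262 mm, Ī = 182 933 mm⁴.
Hole (subtracted): ⌀4, A = 12.5664 mm², y = 138 mm, Ī = 12.5664 mm⁴.
By symmetry the centroid is at mid-height, ȳ = 138 mm.
Transfer each piece to the centroidal x-axis using Ī + A·d² with d = y − 138:
  bottom flange: d = -124 mm → contributes +43 235 733 mm⁴
  web: d = 0 mm → contributes +17 746 667 mm⁴
  top flange: d = 124 mm → contributes +43 235 733 mm⁴
  hole: d = 0 mm → contributes −12.5664 mm⁴
Total I = 104 218 121 mm⁴.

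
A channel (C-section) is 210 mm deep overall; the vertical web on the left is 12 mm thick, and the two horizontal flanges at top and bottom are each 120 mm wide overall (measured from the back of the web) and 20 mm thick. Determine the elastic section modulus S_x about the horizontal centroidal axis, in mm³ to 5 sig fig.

Break the section into simple shapes (no overlaps), measuring from the bottom-left corner of the bounding box.
Web: 12 × 210, A = 2 520 mm², y = 105 mm, Ī = 9 261 000 mm⁴.
Top flange (beyond web): 108 × 20, A = 2 160 mm², y = 200 mm, Ī = 72 000 mm⁴.
Bottom flange (beyond web): 108 × 20, A = 2 160 mm², y = 10 mm, Ī = 72 000 mm⁴.
By symmetry the centroid is at mid-height, ȳ = 105 mm.
Transfer each piece to the horizontal centroidal axis using Ī + A·d² with d = y − 105:
  web: d = 0 mm → contributes +9 261 000 mm⁴
  top flange (beyond web): d = 95 mm → contributes +19 566 000 mm⁴
  bottom flange (beyond web): d = -95 mm → contributes +19 566 000 mm⁴
Total I = 48 393 000 mm⁴.
Extreme fibre distance c = 105 mm; S = I/c = 460885.7 mm³.

S_x ≈ 4.6089 × 10⁵ mm³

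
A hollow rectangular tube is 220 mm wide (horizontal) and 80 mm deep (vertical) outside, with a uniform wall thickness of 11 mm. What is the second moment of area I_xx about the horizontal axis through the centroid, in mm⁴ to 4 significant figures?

Split into non-overlapping primitives; take the origin at the lower-left of the bounding box.
Outer rectangle: 220 × 80, A = 17 600 mm², y = 40 mm, Ī = 9 386 667 mm⁴.
Inner void (subtracted): 198 × 58, A = 11 484 mm², y = 40 mm, Ī = 3 219 348 mm⁴.
By symmetry the centroid is at mid-height, ȳ = 40 mm.
All pieces are centred on the horizontal axis through the centroid, so I = ΣĪ (holes subtracted) = 6 167 319 mm⁴.

I_xx ≈ 6.167 × 10⁶ mm⁴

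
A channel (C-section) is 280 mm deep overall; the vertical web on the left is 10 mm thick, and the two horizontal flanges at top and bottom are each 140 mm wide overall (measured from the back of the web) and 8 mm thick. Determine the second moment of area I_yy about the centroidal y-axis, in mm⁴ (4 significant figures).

I_yy ≈ 8.801 × 10⁶ mm⁴

Break the section into simple shapes (no overlaps), measuring from the bottom-left corner of the bounding box.
Web: 10 × 280, A = 2 800 mm², x = 5 mm, Ī = 23333.3 mm⁴.
Top flange (beyond web): 130 × 8, A = 1 040 mm², x = 75 mm, Ī = 1 464 667 mm⁴.
Bottom flange (beyond web): 130 × 8, A = 1 040 mm², x = 75 mm, Ī = 1 464 667 mm⁴.
Centroid: x̄ = ΣA·x / ΣA = 34.8361 mm.
Transfer each piece to the centroidal y-axis using Ī + A·d² with d = x − 34.8361:
  web: d = -29.8361 mm → contributes +2 515 868 mm⁴
  top flange (beyond web): d = 40.1639 mm → contributes +3 142 334 mm⁴
  bottom flange (beyond web): d = 40.1639 mm → contributes +3 142 334 mm⁴
Total I = 8 800 536 mm⁴.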